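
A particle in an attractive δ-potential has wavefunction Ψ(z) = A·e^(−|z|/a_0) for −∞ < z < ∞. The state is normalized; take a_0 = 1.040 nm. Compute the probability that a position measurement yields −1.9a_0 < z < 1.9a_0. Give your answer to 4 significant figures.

The probability is P = ∫ |Ψ|² dz over [−1.9a_0, 1.9a_0].
Since A² = 1/(a_0), this is the region integral divided by the full normalization integral.
Both integrals are even about z = 0, so only the z ≥ 0 halves are needed (the factors of 2 cancel). Substituting u = z/a_0, A² and the length scale cancel in the ratio: P = ∫_{0}^{1.9} e^(-2·u) du / ∫_{0}^{∞} e^(-2·u) du.
An antiderivative of e^(-2·u) is -e^(-2·u)/2; evaluating from 0 to 1.9 gives 1/2 - e^(-19/5)/2, while the full integral is 1/2.
This works out to P = 0.97763.

P ≈ 0.9776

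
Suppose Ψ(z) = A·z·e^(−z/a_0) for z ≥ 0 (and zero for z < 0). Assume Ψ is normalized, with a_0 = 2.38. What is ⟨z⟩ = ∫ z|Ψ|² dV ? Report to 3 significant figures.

⟨z⟩ ≈ 3.57

By definition ⟨z⟩ = ∫ z |Ψ(z)|² dz.
Evaluating both integrals, ⟨z⟩ = 3·a_0/2.
With a_0 = 2.38, ⟨z⟩ = 3.570.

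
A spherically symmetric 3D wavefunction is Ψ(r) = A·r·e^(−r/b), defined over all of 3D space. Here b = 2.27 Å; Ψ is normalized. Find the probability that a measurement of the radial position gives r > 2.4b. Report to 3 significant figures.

P = ∫ |Ψ|² 4πr² dr over r > 2.4b.
The full normalization integral is A²·[3·π·b^5] = 1, fixing A².
Substituting u = r/b, A², 4π and the length scale all cancel in the ratio: P = ∫_{2.4}^{∞} u^4·e^(-2·u) du / ∫_{0}^{∞} u^4·e^(-2·u) du.
Using ∫ u^4·e^(-2·u) du = -(u^4/2 + u^3 + 3·u^2/2 + 3·u/2 + 3/4)·e^(-2·u), the numerator is ≈ 0.35719 and the denominator is 3/4.
Taking the ratio yields P = 0.4763.

P ≈ 0.476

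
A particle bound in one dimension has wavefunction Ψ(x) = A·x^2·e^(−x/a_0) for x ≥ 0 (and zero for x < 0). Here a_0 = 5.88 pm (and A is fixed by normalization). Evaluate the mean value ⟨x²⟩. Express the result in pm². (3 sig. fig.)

⟨x^2⟩ ≈ 259 pm^2

By definition ⟨x²⟩ = ∫ x^2 |Ψ(x)|² dx.
The ratio of the moment integral to the normalization integral gives ⟨x²⟩ = 15·a_0^2/2.
Putting a_0 = 5.88 gives 259.3.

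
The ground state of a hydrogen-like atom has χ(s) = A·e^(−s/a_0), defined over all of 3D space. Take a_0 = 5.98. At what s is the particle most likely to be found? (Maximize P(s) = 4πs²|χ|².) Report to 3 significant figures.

s ≈ 5.98

Differentiate P(s) = 4πs²|χ|² with respect to s and set to zero.
Solving yields s = a_0.
With a_0 = 5.98, the most probable radial distance is 5.980.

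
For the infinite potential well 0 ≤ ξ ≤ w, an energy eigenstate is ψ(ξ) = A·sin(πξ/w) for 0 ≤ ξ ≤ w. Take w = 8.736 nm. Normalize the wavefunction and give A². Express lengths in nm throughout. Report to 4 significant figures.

Normalization requires ∫|ψ|² dξ = 1, integrated from 0 to w.
Using sin²θ = (1 − cos 2θ)/2, the integral (without the A² prefactor) comes out to w/2.
Hence A² = 1/[w/2].
With w = 8.736: A² = 0.22894 and A = 0.47847.

A^2 ≈ 0.2289 nm^(-1)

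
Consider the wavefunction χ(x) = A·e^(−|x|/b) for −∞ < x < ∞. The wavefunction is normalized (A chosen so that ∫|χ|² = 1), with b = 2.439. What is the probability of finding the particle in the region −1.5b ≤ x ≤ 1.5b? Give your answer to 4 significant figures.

|χ|² is the probability density, so P = ∫_{−1.5b}^{1.5b} |χ|² dx.
Since A² = 1/(b), this is the region integral divided by the full normalization integral.
Both integrals are even about x = 0, so only the x ≥ 0 halves are needed (the factors of 2 cancel). In terms of u = x/b (A² and the length scale cancel between numerator and denominator), P = [∫_{0}^{1.5} e^(-2·u) du] / [∫_{0}^{∞} e^(-2·u) du].
With ∫ e^(-2·u) du = -e^(-2·u)/2 + C, the region integral is 1/2 - e^(-3)/2 and the full one is 1/2.
This works out to P = 0.95021.

P ≈ 0.9502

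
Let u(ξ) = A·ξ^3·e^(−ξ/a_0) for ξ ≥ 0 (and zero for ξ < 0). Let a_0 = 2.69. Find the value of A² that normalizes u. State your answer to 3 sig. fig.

A^2 ≈ 0.000174

Normalization requires ∫|u|² dξ = 1, integrated from 0 to ∞.
With ∫₀^∞ ξ^6 e^(−αξ) dξ = 6!/α^7, carrying out the integral gives A² · 45·a_0^7/8.
Hence A² = 1/[45·a_0^7/8].
Substituting a_0 = 2.69 gives A² = 0.0001744, so A = 0.01321.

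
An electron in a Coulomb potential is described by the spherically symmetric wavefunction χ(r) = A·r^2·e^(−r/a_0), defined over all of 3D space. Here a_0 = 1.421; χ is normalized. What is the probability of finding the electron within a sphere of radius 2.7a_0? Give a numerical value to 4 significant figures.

Integrate the radial probability density 4πr²|χ|² over r ≤ 2.7a_0.
The full normalization integral is A²·[45·π·a_0^7/2] = 1, fixing A².
Let u = r/a_0; then A², 4π and the length scale all cancel, so P = ∫_{0}^{2.7} u^6·e^(-2·u) du ÷ ∫_{0}^{∞} u^6·e^(-2·u) du.
An antiderivative of u^6·e^(-2·u) is -(4·u^6 + 12·u^5 + 30·u^4 + 60·u^3 + 90·u^2 + 90·u + 45)·e^(-2·u)/8; evaluating from 0 to 2.7 gives ≈ 1.67810, while the full integral is 45/8.
The region integral divided by the full integral gives P = 0.29833.

P ≈ 0.2983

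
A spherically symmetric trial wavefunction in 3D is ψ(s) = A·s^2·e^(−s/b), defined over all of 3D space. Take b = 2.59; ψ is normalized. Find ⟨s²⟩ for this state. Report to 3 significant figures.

⟨s^2⟩ ≈ 93.9

⟨s²⟩ = ∫ s^2 |ψ|² 4πs² ds over the full domain.
The ratio of the moment integral to the normalization integral gives ⟨s²⟩ = 14·b^2.
Putting b = 2.59 gives 93.91.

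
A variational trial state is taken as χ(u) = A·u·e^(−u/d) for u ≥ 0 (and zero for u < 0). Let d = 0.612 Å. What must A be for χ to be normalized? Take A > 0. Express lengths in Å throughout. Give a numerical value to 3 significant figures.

Require ∫ |χ|² du = 1 over the whole domain.
Using ∫₀^∞ uⁿ e^(−αu) du = n!/αⁿ⁺¹, ∫|χ|² du = A²·(d^3/4).
Setting this equal to 1 gives A² = 1/(d^3/4).
Substituting d = 0.612 gives A² = 17.45, so A = 4.177.

A ≈ 4.18 Å^(-3/2)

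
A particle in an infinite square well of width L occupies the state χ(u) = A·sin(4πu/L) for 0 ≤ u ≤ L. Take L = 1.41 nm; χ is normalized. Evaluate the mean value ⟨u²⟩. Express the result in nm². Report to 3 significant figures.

⟨u^2⟩ ≈ 0.656 nm^2

The expectation value is the |χ|²-weighted average of u^2: ∫ u^2|χ|² du.
Using sin²θ = (1 − cos 2θ)/2, evaluating both integrals, ⟨u²⟩ = -L^2/(32·π^2) + L^2/3.
With L = 1.41, ⟨u^2⟩ = 0.6564.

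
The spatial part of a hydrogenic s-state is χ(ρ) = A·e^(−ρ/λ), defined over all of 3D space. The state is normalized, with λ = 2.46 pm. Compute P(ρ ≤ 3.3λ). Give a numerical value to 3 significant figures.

P = ∫ |χ|² 4πρ² dρ over ρ ≤ 3.3λ.
Normalization gives A² = 1/(π·λ^3).
Substituting u = ρ/λ, A², 4π and the length scale all cancel in the ratio: P = ∫_{0}^{3.3} u^2·e^(-2·u) du / ∫_{0}^{∞} u^2·e^(-2·u) du.
An antiderivative of u^2·e^(-2·u) is -(2·u^2 + 2·u + 1)·e^(-2·u)/4; evaluating from 0 to 3.3 gives 1/4 - 1469·e^(-33/5)/200, while the full integral is 1/4.
This evaluates to P = 0.9600.

P ≈ 0.960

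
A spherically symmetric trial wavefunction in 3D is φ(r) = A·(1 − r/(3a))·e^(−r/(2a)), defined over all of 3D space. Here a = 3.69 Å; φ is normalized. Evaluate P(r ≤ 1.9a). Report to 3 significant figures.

With dV = 4πr²dr, the probability is ∫|φ|² dV over r ≤ 1.9a.
The full normalization integral is A²·[8·π·a^3/3] = 1, fixing A².
Substituting u = r/a, A², 4π and the length scale all cancel in the ratio: P = ∫_{0}^{1.9} u^2·(1 - u/3)^2·e^(-u) du / ∫_{0}^{∞} u^2·(1 - u/3)^2·e^(-u) du.
Using ∫ u^2·(1 - u/3)^2·e^(-u) du = (-u^4 + 2·u^3 - 3·u^2 - 6·u - 6)·e^(-u)/9, the numerator is ≈ 0.20892 and the denominator is 2/3.
The region integral divided by the full integral gives P = 0.3134.

P ≈ 0.313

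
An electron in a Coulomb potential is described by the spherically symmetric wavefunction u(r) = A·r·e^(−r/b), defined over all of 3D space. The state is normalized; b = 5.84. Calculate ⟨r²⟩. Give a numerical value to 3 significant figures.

By definition ⟨r²⟩ = ∫ r^2 |u(r)|² 4πr² dr.
Since the A² factors cancel between numerator and denominator, ⟨r²⟩ = 15·b^2/2.
With b = 5.84, ⟨r^2⟩ = 255.8.

⟨r^2⟩ ≈ 256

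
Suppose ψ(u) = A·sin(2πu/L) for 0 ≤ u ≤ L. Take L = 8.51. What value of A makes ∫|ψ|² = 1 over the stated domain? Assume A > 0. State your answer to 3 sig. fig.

A ≈ 0.485

The normalization condition is ∫|ψ|² du = 1 from 0 to L.
With ∫₀^L sin²(nπu/L) du = L/2, the integral (without the A² prefactor) comes out to L/2.
Setting this equal to 1 gives A² = 1/(L/2).
With L = 8.51: A² = 0.2350 and A = 0.4848.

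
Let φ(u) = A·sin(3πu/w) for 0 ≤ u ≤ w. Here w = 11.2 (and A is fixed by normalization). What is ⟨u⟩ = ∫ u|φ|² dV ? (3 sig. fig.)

⟨u⟩ ≈ 5.60

By definition ⟨u⟩ = ∫ u |φ(u)|² du.
The ratio of the moment integral to the normalization integral gives ⟨u⟩ = w/2.
With w = 11.2, ⟨u⟩ = 5.600.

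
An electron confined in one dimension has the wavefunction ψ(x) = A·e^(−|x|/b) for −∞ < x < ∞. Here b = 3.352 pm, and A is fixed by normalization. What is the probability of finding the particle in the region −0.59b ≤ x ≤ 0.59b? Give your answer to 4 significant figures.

P ≈ 0.6927

The probability is P = ∫ |ψ|² dx over [−0.59b, 0.59b].
The normalization integral ∫|ψ|²dx over the whole domain equals b·A², and A² cancels in the ratio.
By symmetry take twice the x ≥ 0 contribution in numerator and denominator; the 2's cancel. In terms of u = x/b (A² and the length scale cancel between numerator and denominator), P = [∫_{0}^{0.59} e^(-2·u) du] / [∫_{0}^{∞} e^(-2·u) du].
Using ∫ e^(-2·u) du = -e^(-2·u)/2, the numerator is 1/2 - e^(-59/50)/2 and the denominator is 1/2.
The result is P = 0.69272.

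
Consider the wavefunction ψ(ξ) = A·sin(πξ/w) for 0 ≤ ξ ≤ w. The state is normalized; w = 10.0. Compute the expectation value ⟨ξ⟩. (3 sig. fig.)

⟨ξ⟩ ≈ 5.00

By definition ⟨ξ⟩ = ∫ ξ |ψ(ξ)|² dξ.
Using sin²θ = (1 − cos 2θ)/2, evaluating both integrals, ⟨ξ⟩ = w/2.
Putting w = 10.0 gives 5.000.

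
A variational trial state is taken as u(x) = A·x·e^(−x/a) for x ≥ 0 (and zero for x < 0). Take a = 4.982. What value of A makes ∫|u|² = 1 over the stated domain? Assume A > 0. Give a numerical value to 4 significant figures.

A ≈ 0.1799

Require ∫ |u|² dx = 1 over the whole domain.
Using ∫₀^∞ xⁿ e^(−αx) dx = n!/αⁿ⁺¹, ∫|u|² dx = A²·(a^3/4).
So A² = (a^3/4)^(−1).
Substituting a = 4.982 gives A² = 0.032348, so A = 0.17986.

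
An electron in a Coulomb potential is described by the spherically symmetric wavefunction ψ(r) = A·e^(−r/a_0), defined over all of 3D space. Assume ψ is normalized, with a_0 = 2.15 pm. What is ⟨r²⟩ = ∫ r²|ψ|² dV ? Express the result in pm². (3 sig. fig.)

⟨r^2⟩ ≈ 13.9 pm^2

⟨r²⟩ = ∫ r^2 |ψ|² 4πr² dr over the full domain.
Recall ∫₀^∞ r^m e^(−r/β) dr = m!·β^(m+1), since the A² factors cancel between numerator and denominator, ⟨r²⟩ = 3·a_0^2.
With a_0 = 2.15, ⟨r^2⟩ = 13.87.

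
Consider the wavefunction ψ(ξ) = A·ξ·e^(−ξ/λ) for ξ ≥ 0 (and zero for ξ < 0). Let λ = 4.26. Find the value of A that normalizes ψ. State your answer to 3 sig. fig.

The normalization condition is ∫|ψ|² dξ = 1 from 0 to ∞.
Carrying out the integral gives A² · λ^3/4.
Setting this equal to 1 gives A² = 1/(λ^3/4).
Plugging in λ = 4.26 yields A = 0.2275.

A ≈ 0.227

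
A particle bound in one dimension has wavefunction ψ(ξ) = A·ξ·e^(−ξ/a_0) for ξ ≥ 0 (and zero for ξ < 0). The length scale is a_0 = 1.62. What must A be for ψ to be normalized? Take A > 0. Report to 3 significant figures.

A ≈ 0.970

We need A² ∫|f|² dξ = 1, taking the integral from 0 to ∞.
Using ∫₀^∞ ξⁿ e^(−αξ) dξ = n!/αⁿ⁺¹, ∫|ψ|² dξ = A²·(a_0^3/4).
So A² = (a_0^3/4)^(−1).
With a_0 = 1.62: A² = 0.9408 and A = 0.9700.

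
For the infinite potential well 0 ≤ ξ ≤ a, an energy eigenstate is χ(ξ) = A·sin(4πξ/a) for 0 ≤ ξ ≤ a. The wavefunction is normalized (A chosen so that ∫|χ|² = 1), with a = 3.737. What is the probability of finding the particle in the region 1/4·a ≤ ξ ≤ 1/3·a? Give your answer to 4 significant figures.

|χ|² is the probability density, so P = ∫_{1/4·a}^{1/3·a} |χ|² dξ.
With A² fixed by ∫|χ|² = 1, i.e. A² = (a/2)^(−1), substitute and integrate.
Substituting u = ξ/a, A² and the length scale cancel in the ratio: P = ∫_{1/4}^{1/3} sin(4·π·u)^2 du / ∫_{0}^{1} sin(4·π·u)^2 du.
Using ∫ sin(4·π·u)^2 du = u/2 - sin(4·π·u)·cos(4·π·u)/(8·π), the numerator is -√(3)/(32·π) + 1/24 and the denominator is 1/2.
Taking the ratio, P = (-√(3)/16 + π/12)/π.

P ≈ 0.04888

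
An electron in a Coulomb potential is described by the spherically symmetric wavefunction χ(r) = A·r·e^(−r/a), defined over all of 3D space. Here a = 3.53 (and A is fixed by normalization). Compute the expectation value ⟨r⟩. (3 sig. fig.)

⟨r⟩ ≈ 8.83

⟨r⟩ = ∫ r |χ|² 4πr² dr over the full domain.
Using ∫₀^∞ rⁿ e^(−αr) dr = n!/αⁿ⁺¹, since the A² factors cancel between numerator and denominator, ⟨r⟩ = 5·a/2.
Putting a = 3.53 gives 8.825.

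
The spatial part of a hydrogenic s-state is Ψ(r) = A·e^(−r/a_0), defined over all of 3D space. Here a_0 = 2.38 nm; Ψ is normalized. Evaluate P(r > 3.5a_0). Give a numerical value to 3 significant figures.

P = ∫ |Ψ|² 4πr² dr over r > 3.5a_0.
The full normalization integral is A²·[π·a_0^3] = 1, fixing A².
Substituting u = r/a_0, A², 4π and the length scale all cancel in the ratio: P = ∫_{3.5}^{∞} u^2·e^(-2·u) du / ∫_{0}^{∞} u^2·e^(-2·u) du.
With ∫ u^2·e^(-2·u) du = -(2·u^2 + 2·u + 1)·e^(-2·u)/4 + C, the region integral is 65·e^(-7)/8 and the full one is 1/4.
The region integral divided by the full integral gives P = 0.02964.

P ≈ 0.0296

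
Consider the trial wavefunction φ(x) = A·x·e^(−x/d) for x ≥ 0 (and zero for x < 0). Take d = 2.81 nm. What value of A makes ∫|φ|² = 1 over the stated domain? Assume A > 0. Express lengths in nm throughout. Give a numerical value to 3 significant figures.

A ≈ 0.425 nm^(-3/2)

Require ∫ |φ|² dx = 1 over the whole domain.
With φ = A·x·e^(−x/d), the integral evaluates to A²·[d^3/4].
Plugging in d = 2.81 yields A = 0.4246.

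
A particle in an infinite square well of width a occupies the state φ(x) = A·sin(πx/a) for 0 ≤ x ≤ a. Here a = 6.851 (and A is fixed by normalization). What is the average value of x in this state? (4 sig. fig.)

The expectation value is the |φ|²-weighted average of x: ∫ x|φ|² dx.
With ∫₀^a sin²(nπx/a) dx = a/2, the ratio of the moment integral to the normalization integral gives ⟨x⟩ = a/2.
Putting a = 6.851 gives 3.4255.

⟨x⟩ ≈ 3.426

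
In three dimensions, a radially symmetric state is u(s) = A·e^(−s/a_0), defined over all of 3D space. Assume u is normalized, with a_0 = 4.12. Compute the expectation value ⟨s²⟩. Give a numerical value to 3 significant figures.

⟨s^2⟩ ≈ 50.9

By definition ⟨s²⟩ = ∫ s^2 |u(s)|² 4πs² ds.
With ∫₀^∞ s^4 e^(−αs) ds = 4!/α^5, evaluating both integrals, ⟨s²⟩ = 3·a_0^2.
With a_0 = 4.12, ⟨s^2⟩ = 50.92.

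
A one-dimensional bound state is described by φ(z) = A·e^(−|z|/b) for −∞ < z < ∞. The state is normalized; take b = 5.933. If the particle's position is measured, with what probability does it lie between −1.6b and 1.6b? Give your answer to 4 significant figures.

The probability is P = ∫ |φ|² dz over [−1.6b, 1.6b].
With A² fixed by ∫|φ|² = 1, i.e. A² = (b)^(−1), substitute and integrate.
By symmetry take twice the z ≥ 0 contribution in numerator and denominator; the 2's cancel. In terms of u = z/b (A² and the length scale cancel between numerator and denominator), P = [∫_{0}^{1.6} e^(-2·u) du] / [∫_{0}^{∞} e^(-2·u) du].
With ∫ e^(-2·u) du = -e^(-2·u)/2 + C, the region integral is 1/2 - e^(-16/5)/2 and the full one is 1/2.
The result is P = 0.95924.

P ≈ 0.9592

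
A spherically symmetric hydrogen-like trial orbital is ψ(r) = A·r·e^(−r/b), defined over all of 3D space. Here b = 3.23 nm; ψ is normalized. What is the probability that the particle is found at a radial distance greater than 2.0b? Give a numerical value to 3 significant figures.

With dV = 4πr²dr, the probability is ∫|ψ|² dV over r > 2.0b.
A² is fixed by ∫₀^∞ 4πr²|ψ|² dr = 1, i.e. A² = (3·π·b^5)^(−1).
Let u = r/b; then A², 4π and the length scale all cancel, so P = ∫_{2.0}^{∞} u^4·e^(-2·u) du ÷ ∫_{0}^{∞} u^4·e^(-2·u) du.
An antiderivative of u^4·e^(-2·u) is -(u^4/2 + u^3 + 3·u^2/2 + 3·u/2 + 3/4)·e^(-2·u); evaluating from 2.0 to ∞ gives 103·e^(-4)/4, while the full integral is 3/4.
This evaluates to P = 0.6288.

P ≈ 0.629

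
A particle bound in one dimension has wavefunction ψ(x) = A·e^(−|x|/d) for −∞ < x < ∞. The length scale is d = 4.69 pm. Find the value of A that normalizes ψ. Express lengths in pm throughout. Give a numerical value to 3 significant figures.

A ≈ 0.462 pm^(-1/2)

The normalization condition is ∫|ψ|² dx = 1 from −∞ to ∞.
Recall ∫₀^∞ x^m e^(−x/β) dx = m!·β^(m+1), the integral (without the A² prefactor) comes out to d.
Substituting d = 4.69 gives A² = 0.2132, so A = 0.4618.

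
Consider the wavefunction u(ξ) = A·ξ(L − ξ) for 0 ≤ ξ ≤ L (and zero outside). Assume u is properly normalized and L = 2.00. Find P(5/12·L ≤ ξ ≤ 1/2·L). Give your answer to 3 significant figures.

The probability is P = ∫ |u|² dξ over [5/12·L, 1/2·L].
With A² fixed by ∫|u|² = 1, i.e. A² = (L^5/30)^(−1), substitute and integrate.
Let t = ξ/L; then A² and the length scale cancel, so P = ∫_{5/12}^{1/2} t^2·(1 - t)^2 dt ÷ ∫_{0}^{1} t^2·(1 - t)^2 dt.
Using ∫ t^2·(1 - t)^2 dt = t^3·(6·t^2 - 15·t + 10)/30, the numerator is ≈ 0.0051127 and the denominator is 1/30.
Evaluating gives P = 0.1534.

P ≈ 0.153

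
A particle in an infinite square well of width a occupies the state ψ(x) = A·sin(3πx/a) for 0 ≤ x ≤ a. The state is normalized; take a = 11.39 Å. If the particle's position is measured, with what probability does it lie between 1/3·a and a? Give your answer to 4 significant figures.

P ≈ 0.6667

|ψ|² is the probability density, so P = ∫_{1/3·a}^{a} |ψ|² dx.
The normalization integral ∫|ψ|²dx over the whole domain equals a/2·A², and A² cancels in the ratio.
Let u = x/a; then A² and the length scale cancel, so P = ∫_{1/3}^{1} sin(3·π·u)^2 du ÷ ∫_{0}^{1} sin(3·π·u)^2 du.
With ∫ sin(3·π·u)^2 du = u/2 - sin(6·π·u)/(12·π) + C, the region integral is 1/3 and the full one is 1/2.
This works out to P = 2/3.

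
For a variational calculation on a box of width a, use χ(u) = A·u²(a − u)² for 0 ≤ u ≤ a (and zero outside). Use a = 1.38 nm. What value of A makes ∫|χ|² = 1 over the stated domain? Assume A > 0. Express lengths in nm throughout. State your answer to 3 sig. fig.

Normalization requires ∫|χ|² du = 1, integrated from 0 to a.
Expanding the polynomial and integrating term by term, ∫|χ|² du = A²·(a^9/630).
Setting this equal to 1 gives A² = 1/(a^9/630).
Plugging in a = 1.38 yields A = 5.891.

A ≈ 5.89 nm^(-9/2)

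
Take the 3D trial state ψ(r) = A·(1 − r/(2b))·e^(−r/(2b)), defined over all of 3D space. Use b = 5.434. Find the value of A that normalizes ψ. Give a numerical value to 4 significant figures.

A ≈ 0.01575

The normalization condition is ∫|ψ|² 4πr² dr = 1 from 0 to ∞.
With ∫₀^∞ r^4 e^(−αr) dr = 4!/α^5, with ψ = A·(1 − r/(2b))·e^(−r/(2b)), the integral evaluates to A²·[8·π·b^3].
Setting this equal to 1 gives A² = 1/(8·π·b^3).
Substituting b = 5.434 gives A² = 0.00024797, so A = 0.015747.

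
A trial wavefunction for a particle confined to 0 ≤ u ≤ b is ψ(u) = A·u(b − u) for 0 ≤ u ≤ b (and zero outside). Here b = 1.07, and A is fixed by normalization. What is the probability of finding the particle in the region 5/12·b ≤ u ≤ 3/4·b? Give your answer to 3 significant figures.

|ψ|² is the probability density, so P = ∫_{5/12·b}^{3/4·b} |ψ|² du.
The normalization integral ∫|ψ|²du over the whole domain equals b^5/30·A², and A² cancels in the ratio.
Substituting t = u/b, A² and the length scale cancel in the ratio: P = ∫_{5/12}^{3/4} t^2·(1 - t)^2 dt / ∫_{0}^{1} t^2·(1 - t)^2 dt.
Using ∫ t^2·(1 - t)^2 dt = t^3·(6·t^2 - 15·t + 10)/30, the numerator is ≈ 0.018329 and the denominator is 1/30.
Taking the ratio, P = 0.5499.

P ≈ 0.550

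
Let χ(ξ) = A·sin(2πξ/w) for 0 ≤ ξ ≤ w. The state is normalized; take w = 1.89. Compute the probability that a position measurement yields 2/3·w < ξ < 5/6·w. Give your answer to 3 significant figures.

|χ|² is the probability density, so P = ∫_{2/3·w}^{5/6·w} |χ|² dξ.
The normalization integral ∫|χ|²dξ over the whole domain equals w/2·A², and A² cancels in the ratio.
In terms of u = ξ/w (A² and the length scale cancel between numerator and denominator), P = [∫_{2/3}^{5/6} sin(2·π·u)^2 du] / [∫_{0}^{1} sin(2·π·u)^2 du].
Using ∫ sin(2·π·u)^2 du = u/2 - sin(4·π·u)/(8·π), the numerator is √(3)/(8·π) + 1/12 and the denominator is 1/2.
This works out to P = (√(3)/4 + π/6)/π.

P ≈ 0.304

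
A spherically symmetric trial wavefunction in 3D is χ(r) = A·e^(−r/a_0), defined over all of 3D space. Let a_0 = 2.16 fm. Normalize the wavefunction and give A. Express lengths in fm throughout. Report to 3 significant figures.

A ≈ 0.178 fm^(-3/2)

We need A² ∫|f|² 4πr² dr = 1, taking the integral from 0 to ∞.
With ∫₀^∞ r^2 e^(−αr) dr = 2!/α^3, the integral (without the A² prefactor) comes out to π·a_0^3.
Setting this equal to 1 gives A² = 1/(π·a_0^3).
Substituting a_0 = 2.16 gives A² = 0.03159, so A = 0.1777.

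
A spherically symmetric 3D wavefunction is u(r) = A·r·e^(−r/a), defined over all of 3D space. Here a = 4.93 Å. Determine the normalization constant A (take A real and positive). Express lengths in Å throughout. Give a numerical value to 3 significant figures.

Normalization requires ∫|u|² 4πr² dr = 1, integrated from 0 to ∞.
(Spherical symmetry: dV = 4πr² dr.)
Carrying out the integral gives A² · 3·π·a^5.
So A² = (3·π·a^5)^(−1).
Substituting a = 4.93 gives A² = 0.00003643, so A = 0.006036.

A ≈ 0.00604 Å^(-5/2)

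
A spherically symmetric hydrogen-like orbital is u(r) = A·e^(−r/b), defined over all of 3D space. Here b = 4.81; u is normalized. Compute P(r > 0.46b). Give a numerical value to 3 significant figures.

With dV = 4πr²dr, the probability is ∫|u|² dV over r > 0.46b.
Normalization gives A² = 1/(π·b^3).
Substituting t = r/b, A², 4π and the length scale all cancel in the ratio: P = ∫_{0.46}^{∞} t^2·e^(-2·t) dt / ∫_{0}^{∞} t^2·e^(-2·t) dt.
An antiderivative of t^2·e^(-2·t) is -(2·t^2 + 2·t + 1)·e^(-2·t)/4; evaluating from 0.46 to ∞ gives 2929·e^(-23/25)/5000, while the full integral is 1/4.
This evaluates to P = 0.9338.

P ≈ 0.934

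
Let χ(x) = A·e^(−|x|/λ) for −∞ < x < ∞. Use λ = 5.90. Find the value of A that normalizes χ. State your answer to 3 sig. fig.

A ≈ 0.412

Normalization requires ∫|χ|² dx = 1, integrated from −∞ to ∞.
With ∫₀^∞ x^0 e^(−αx) dx = 0!/α^1, the integral (without the A² prefactor) comes out to λ.
Setting this equal to 1 gives A² = 1/(λ).
Substituting λ = 5.90 gives A² = 0.1695, so A = 0.4117.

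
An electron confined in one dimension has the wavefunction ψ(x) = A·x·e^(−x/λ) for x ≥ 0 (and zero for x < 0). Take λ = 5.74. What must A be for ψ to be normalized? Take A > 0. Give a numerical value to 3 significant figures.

We need A² ∫|f|² dx = 1, taking the integral from 0 to ∞.
Using ∫₀^∞ xⁿ e^(−αx) dx = n!/αⁿ⁺¹, the integral (without the A² prefactor) comes out to λ^3/4.
Setting this equal to 1 gives A² = 1/(λ^3/4).
Substituting λ = 5.74 gives A² = 0.02115, so A = 0.1454.

A ≈ 0.145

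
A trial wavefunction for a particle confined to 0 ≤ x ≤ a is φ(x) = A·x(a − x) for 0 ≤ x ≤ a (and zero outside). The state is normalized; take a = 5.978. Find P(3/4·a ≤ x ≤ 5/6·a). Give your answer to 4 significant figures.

|φ|² is the probability density, so P = ∫_{3/4·a}^{5/6·a} |φ|² dx.
Since A² = 1/(a^5/30), this is the region integral divided by the full normalization integral.
In terms of u = x/a (A² and the length scale cancel between numerator and denominator), P = [∫_{3/4}^{5/6} u^2·(1 - u)^2 du] / [∫_{0}^{1} u^2·(1 - u)^2 du].
An antiderivative of u^2·(1 - u)^2 is u^3·(6·u^2 - 15·u + 10)/30; evaluating from 3/4 to 5/6 gives ≈ 0.00226739, while the full integral is 1/30.
Taking the ratio, P = 0.068022.

P ≈ 0.06802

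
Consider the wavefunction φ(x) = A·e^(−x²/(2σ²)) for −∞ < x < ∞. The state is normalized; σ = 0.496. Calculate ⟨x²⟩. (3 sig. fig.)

The expectation value is the |φ|²-weighted average of x^2: ∫ x^2|φ|² dx.
Evaluating both integrals, ⟨x²⟩ = σ^2/2.
Putting σ = 0.496 gives 0.1230.

⟨x^2⟩ ≈ 0.123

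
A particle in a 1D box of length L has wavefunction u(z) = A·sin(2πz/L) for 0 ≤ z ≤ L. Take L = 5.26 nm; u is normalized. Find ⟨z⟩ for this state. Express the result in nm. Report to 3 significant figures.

⟨z⟩ ≈ 2.63 nm

The expectation value is the |u|²-weighted average of z: ∫ z|u|² dz.
With ∫₀^L sin²(nπz/L) dz = L/2, the ratio of the moment integral to the normalization integral gives ⟨z⟩ = L/2.
With L = 5.26, ⟨z⟩ = 2.630.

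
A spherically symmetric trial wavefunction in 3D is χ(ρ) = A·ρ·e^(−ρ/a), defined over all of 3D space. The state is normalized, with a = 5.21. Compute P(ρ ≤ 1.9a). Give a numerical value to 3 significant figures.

P = ∫ |χ|² 4πρ² dρ over ρ ≤ 1.9a.
The full normalization integral is A²·[3·π·a^5] = 1, fixing A².
Let u = ρ/a; then A², 4π and the length scale all cancel, so P = ∫_{0}^{1.9} u^4·e^(-2·u) du ÷ ∫_{0}^{∞} u^4·e^(-2·u) du.
Using ∫ u^4·e^(-2·u) du = -(u^4/2 + u^3 + 3·u^2/2 + 3·u/2 + 3/4)·e^(-2·u), the numerator is ≈ 0.24912 and the denominator is 3/4.
This evaluates to P = 0.3322.

P ≈ 0.332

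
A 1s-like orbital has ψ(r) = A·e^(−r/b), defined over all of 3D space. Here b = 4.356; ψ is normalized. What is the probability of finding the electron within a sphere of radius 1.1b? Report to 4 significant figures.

P ≈ 0.3773

P = ∫ |ψ|² 4πr² dr over r ≤ 1.1b.
A² is fixed by ∫₀^∞ 4πr²|ψ|² dr = 1, i.e. A² = (π·b^3)^(−1).
Let u = r/b; then A², 4π and the length scale all cancel, so P = ∫_{0}^{1.1} u^2·e^(-2·u) du ÷ ∫_{0}^{∞} u^2·e^(-2·u) du.
Using ∫ u^2·e^(-2·u) du = -(2·u^2 + 2·u + 1)·e^(-2·u)/4, the numerator is 1/4 - 281·e^(-11/5)/200 and the denominator is 1/4.
This evaluates to P = 0.37729.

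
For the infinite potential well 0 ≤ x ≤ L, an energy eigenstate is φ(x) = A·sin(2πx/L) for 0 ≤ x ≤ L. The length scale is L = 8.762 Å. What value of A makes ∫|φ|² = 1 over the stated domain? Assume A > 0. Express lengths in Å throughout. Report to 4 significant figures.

We need A² ∫|f|² dx = 1, taking the integral from 0 to L.
Using sin²θ = (1 − cos 2θ)/2, the integral (without the A² prefactor) comes out to L/2.
Substituting L = 8.762 gives A² = 0.22826, so A = 0.47776.

A ≈ 0.4778 Å^(-1/2)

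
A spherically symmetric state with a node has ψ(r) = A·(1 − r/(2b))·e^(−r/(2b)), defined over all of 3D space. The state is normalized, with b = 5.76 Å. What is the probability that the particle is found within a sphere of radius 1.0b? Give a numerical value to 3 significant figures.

P = ∫ |ψ|² 4πr² dr over r ≤ 1.0b.
Normalization gives A² = 1/(8·π·b^3).
Let u = r/b; then A², 4π and the length scale all cancel, so P = ∫_{0}^{1.0} u^2·(1 - u/2)^2·e^(-u) du ÷ ∫_{0}^{∞} u^2·(1 - u/2)^2·e^(-u) du.
An antiderivative of u^2·(1 - u/2)^2·e^(-u) is -(u^4/4 + u^2 + 2·u + 2)·e^(-u); evaluating from 0 to 1.0 gives 2 - 21·e^(-1)/4, while the full integral is 2.
Taking the ratio yields P = 0.03432.

P ≈ 0.0343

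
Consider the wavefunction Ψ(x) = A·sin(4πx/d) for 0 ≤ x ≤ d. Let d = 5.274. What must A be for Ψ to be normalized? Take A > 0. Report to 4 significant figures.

A ≈ 0.6158

Require ∫ |Ψ|² dx = 1 over the whole domain.
With ∫₀^d sin²(nπx/d) dx = d/2, carrying out the integral gives A² · d/2.
So A² = (d/2)^(−1).
With d = 5.274: A² = 0.37922 and A = 0.61581.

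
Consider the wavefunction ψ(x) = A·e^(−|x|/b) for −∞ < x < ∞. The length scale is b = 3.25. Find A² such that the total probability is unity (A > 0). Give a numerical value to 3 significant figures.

The normalization condition is ∫|ψ|² dx = 1 from −∞ to ∞.
Using ∫₀^∞ xⁿ e^(−αx) dx = n!/αⁿ⁺¹, carrying out the integral gives A² · b.
So A² = (b)^(−1).
With b = 3.25: A² = 0.3077 and A = 0.5547.

A^2 ≈ 0.308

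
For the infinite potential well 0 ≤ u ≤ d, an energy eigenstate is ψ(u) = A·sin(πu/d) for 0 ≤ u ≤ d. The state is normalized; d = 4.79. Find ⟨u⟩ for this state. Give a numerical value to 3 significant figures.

By definition ⟨u⟩ = ∫ u |ψ(u)|² du.
The ratio of the moment integral to the normalization integral gives ⟨u⟩ = d/2.
With d = 4.79, ⟨u⟩ = 2.395.

⟨u⟩ ≈ 2.40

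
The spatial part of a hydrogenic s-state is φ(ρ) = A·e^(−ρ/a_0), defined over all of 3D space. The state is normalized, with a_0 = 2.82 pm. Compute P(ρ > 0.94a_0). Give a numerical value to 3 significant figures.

P = ∫ |φ|² 4πρ² dρ over ρ > 0.94a_0.
Normalization gives A² = 1/(π·a_0^3).
In terms of u = ρ/a_0 (A², 4π and the length scale all cancel between numerator and denominator), P = [∫_{0.94}^{∞} u^2·e^(-2·u) du] / [∫_{0}^{∞} u^2·e^(-2·u) du].
Using ∫ u^2·e^(-2·u) du = -(2·u^2 + 2·u + 1)·e^(-2·u)/4, the numerator is 5809·e^(-47/25)/5000 and the denominator is 1/4.
This evaluates to P = 0.7091.

P ≈ 0.709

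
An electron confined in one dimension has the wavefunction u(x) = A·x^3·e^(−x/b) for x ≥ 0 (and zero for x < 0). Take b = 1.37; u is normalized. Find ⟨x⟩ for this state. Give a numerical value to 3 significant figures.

By definition ⟨x⟩ = ∫ x |u(x)|² dx.
Evaluating both integrals, ⟨x⟩ = 7·b/2.
Putting b = 1.37 gives 4.795.

⟨x⟩ ≈ 4.80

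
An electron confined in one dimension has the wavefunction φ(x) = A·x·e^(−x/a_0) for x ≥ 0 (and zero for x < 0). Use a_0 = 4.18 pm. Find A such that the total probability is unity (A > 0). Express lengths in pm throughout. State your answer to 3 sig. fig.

The normalization condition is ∫|φ|² dx = 1 from 0 to ∞.
∫|φ|² dx = A²·(a_0^3/4).
Substituting a_0 = 4.18 gives A² = 0.05477, so A = 0.2340.

A ≈ 0.234 pm^(-3/2)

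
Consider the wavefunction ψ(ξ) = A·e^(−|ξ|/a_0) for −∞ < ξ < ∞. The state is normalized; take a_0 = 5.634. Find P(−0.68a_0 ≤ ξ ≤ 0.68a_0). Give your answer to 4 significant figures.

P ≈ 0.7433

P = ∫_{−0.68a_0}^{0.68a_0} |ψ(ξ)|² dξ.
The normalization integral ∫|ψ|²dξ over the whole domain equals a_0·A², and A² cancels in the ratio.
By symmetry take twice the ξ ≥ 0 contribution in numerator and denominator; the 2's cancel. Let u = ξ/a_0; then A² and the length scale cancel, so P = ∫_{0}^{0.68} e^(-2·u) du ÷ ∫_{0}^{∞} e^(-2·u) du.
Using ∫ e^(-2·u) du = -e^(-2·u)/2, the numerator is 1/2 - e^(-34/25)/2 and the denominator is 1/2.
The result is P = 0.74334.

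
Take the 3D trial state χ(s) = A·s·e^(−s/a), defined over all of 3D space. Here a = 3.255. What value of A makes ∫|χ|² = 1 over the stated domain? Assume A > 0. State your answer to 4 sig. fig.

Normalization requires ∫|χ|² 4πs² ds = 1, integrated from 0 to ∞.
Recall ∫₀^∞ s^m e^(−s/β) ds = m!·β^(m+1), the integral (without the A² prefactor) comes out to 3·π·a^5.
Hence A² = 1/[3·π·a^5].
Substituting a = 3.255 gives A² = 0.00029038, so A = 0.017041.

A ≈ 0.01704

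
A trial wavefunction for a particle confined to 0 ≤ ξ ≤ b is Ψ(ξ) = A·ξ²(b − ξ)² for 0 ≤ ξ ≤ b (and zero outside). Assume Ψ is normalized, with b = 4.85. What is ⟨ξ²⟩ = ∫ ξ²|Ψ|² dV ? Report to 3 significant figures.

⟨ξ^2⟩ ≈ 6.42

The expectation value is the |Ψ|²-weighted average of ξ^2: ∫ ξ^2|Ψ|² dξ.
Expanding the polynomial and integrating term by term, the ratio of the moment integral to the normalization integral gives ⟨ξ²⟩ = 3·b^2/11.
Putting b = 4.85 gives 6.415.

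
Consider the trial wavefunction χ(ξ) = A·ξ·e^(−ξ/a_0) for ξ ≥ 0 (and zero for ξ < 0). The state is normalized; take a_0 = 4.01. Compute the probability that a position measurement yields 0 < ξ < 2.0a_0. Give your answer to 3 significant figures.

P ≈ 0.762

The probability is P = ∫ |χ|² dξ over [0, 2.0a_0].
The normalization integral ∫|χ|²dξ over the whole domain equals a_0^3/4·A², and A² cancels in the ratio.
In terms of u = ξ/a_0 (A² and the length scale cancel between numerator and denominator), P = [∫_{0}^{2.0} u^2·e^(-2·u) du] / [∫_{0}^{∞} u^2·e^(-2·u) du].
With ∫ u^2·e^(-2·u) du = -(2·u^2 + 2·u + 1)·e^(-2·u)/4 + C, the region integral is 1/4 - 13·e^(-4)/4 and the full one is 1/4.
Taking the ratio, P = 0.7619.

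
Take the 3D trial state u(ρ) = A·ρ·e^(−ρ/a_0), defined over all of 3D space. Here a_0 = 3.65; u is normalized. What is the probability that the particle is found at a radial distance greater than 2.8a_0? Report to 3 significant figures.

P ≈ 0.342

P = ∫ |u|² 4πρ² dρ over ρ > 2.8a_0.
Normalization gives A² = 1/(3·π·a_0^5).
In terms of t = ρ/a_0 (A², 4π and the length scale all cancel between numerator and denominator), P = [∫_{2.8}^{∞} t^4·e^(-2·t) dt] / [∫_{0}^{∞} t^4·e^(-2·t) dt].
Using ∫ t^4·e^(-2·t) dt = -(t^4/2 + t^3 + 3·t^2/2 + 3·t/2 + 3/4)·e^(-2·t), the numerator is ≈ 0.25661 and the denominator is 3/4.
The region integral divided by the full integral gives P = 0.3422.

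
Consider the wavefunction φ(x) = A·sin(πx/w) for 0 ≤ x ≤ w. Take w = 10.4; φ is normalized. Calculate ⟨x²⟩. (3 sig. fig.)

⟨x²⟩ = ∫ x^2 |φ|² dx over the full domain.
Since the A² factors cancel between numerator and denominator, ⟨x²⟩ = -w^2/(2·π^2) + w^2/3.
With w = 10.4, ⟨x^2⟩ = 30.57.

⟨x^2⟩ ≈ 30.6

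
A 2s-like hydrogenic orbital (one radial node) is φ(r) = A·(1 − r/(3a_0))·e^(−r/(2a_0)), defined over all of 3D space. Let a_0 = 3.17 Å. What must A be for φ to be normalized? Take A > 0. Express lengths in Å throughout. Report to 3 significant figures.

A ≈ 0.0612 Å^(-3/2)

The normalization condition is ∫|φ|² 4πr² dr = 1 from 0 to ∞.
With ∫₀^∞ r^4 e^(−αr) dr = 4!/α^5, ∫|φ|² 4πr² dr = A²·(8·π·a_0^3/3).
Setting this equal to 1 gives A² = 1/(8·π·a_0^3/3).
With a_0 = 3.17: A² = 0.003747 and A = 0.06121.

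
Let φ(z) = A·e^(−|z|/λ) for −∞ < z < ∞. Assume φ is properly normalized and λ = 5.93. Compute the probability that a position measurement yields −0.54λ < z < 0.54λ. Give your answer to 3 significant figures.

|φ|² is the probability density, so P = ∫_{−0.54λ}^{0.54λ} |φ|² dz.
The normalization integral ∫|φ|²dz over the whole domain equals λ·A², and A² cancels in the ratio.
Both integrals are even about z = 0, so only the z ≥ 0 halves are needed (the factors of 2 cancel). Substituting u = z/λ, A² and the length scale cancel in the ratio: P = ∫_{0}^{0.54} e^(-2·u) du / ∫_{0}^{∞} e^(-2·u) du.
Using ∫ e^(-2·u) du = -e^(-2·u)/2, the numerator is 1/2 - e^(-27/25)/2 and the denominator is 1/2.
This works out to P = 0.6604.

P ≈ 0.660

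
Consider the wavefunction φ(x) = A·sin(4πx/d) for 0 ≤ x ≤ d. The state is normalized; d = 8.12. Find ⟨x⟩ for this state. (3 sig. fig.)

⟨x⟩ ≈ 4.06

The expectation value is the |φ|²-weighted average of x: ∫ x|φ|² dx.
Since the A² factors cancel between numerator and denominator, ⟨x⟩ = d/2.
With d = 8.12, ⟨x⟩ = 4.060.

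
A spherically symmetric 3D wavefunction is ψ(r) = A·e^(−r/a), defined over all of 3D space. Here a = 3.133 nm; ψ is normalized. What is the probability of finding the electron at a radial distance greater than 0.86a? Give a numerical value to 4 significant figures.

Integrate the radial probability density 4πr²|ψ|² over r > 0.86a.
The full normalization integral is A²·[π·a^3] = 1, fixing A².
In terms of u = r/a (A², 4π and the length scale all cancel between numerator and denominator), P = [∫_{0.86}^{∞} u^2·e^(-2·u) du] / [∫_{0}^{∞} u^2·e^(-2·u) du].
An antiderivative of u^2·e^(-2·u) is -(2·u^2 + 2·u + 1)·e^(-2·u)/4; evaluating from 0.86 to ∞ gives 5249·e^(-43/25)/5000, while the full integral is 1/4.
This evaluates to P = 0.75193.

P ≈ 0.7519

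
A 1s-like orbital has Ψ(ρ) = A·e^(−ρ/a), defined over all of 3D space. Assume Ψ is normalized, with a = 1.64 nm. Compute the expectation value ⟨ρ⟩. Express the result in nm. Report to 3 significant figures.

⟨ρ⟩ ≈ 2.46 nm

By definition ⟨ρ⟩ = ∫ ρ |Ψ(ρ)|² 4πρ² dρ.
Since the A² factors cancel between numerator and denominator, ⟨ρ⟩ = 3·a/2.
Putting a = 1.64 gives 2.460.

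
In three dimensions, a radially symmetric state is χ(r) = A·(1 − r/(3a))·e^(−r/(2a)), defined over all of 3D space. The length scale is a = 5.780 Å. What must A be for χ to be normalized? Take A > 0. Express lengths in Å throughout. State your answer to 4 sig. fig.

Normalization requires ∫|χ|² 4πr² dr = 1, integrated from 0 to ∞.
(Spherical symmetry: dV = 4πr² dr.)
Using ∫₀^∞ rⁿ e^(−αr) dr = n!/αⁿ⁺¹, carrying out the integral gives A² · 8·π·a^3/3.
Hence A² = 1/[8·π·a^3/3].
With a = 5.780: A² = 0.00061816 and A = 0.024863.

A ≈ 0.02486 Å^(-3/2)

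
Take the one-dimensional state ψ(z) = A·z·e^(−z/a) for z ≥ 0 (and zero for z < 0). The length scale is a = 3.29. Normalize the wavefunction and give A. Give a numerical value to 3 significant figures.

The normalization condition is ∫|ψ|² dz = 1 from 0 to ∞.
With ψ = A·z·e^(−z/a), the integral evaluates to A²·[a^3/4].
So A² = (a^3/4)^(−1).
Plugging in a = 3.29 yields A = 0.3351.

A ≈ 0.335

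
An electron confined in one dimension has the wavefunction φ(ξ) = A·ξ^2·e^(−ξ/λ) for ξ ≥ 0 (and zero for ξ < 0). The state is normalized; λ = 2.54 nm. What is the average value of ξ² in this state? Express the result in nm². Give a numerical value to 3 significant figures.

⟨ξ^2⟩ ≈ 48.4 nm^2

By definition ⟨ξ²⟩ = ∫ ξ^2 |φ(ξ)|² dξ.
With ∫₀^∞ ξ^6 e^(−αξ) dξ = 6!/α^7, evaluating both integrals, ⟨ξ²⟩ = 15·λ^2/2.
Putting λ = 2.54 gives 48.39.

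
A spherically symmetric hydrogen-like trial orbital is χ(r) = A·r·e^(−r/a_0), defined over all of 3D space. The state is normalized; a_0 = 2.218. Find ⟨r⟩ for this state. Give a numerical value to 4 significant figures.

⟨r⟩ ≈ 5.545

The expectation value is the |χ|²-weighted average of r: ∫ r|χ|² 4πr² dr.
The ratio of the moment integral to the normalization integral gives ⟨r⟩ = 5·a_0/2.
Putting a_0 = 2.218 gives 5.5450.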